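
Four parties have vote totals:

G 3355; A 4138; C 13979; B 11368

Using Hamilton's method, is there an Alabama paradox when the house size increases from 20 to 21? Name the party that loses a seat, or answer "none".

At 20 seats: G 2, A 3, C 8, B 7.
At 21 seats: G 2, A 3, C 9, B 7.
No party's allocation decreased.

none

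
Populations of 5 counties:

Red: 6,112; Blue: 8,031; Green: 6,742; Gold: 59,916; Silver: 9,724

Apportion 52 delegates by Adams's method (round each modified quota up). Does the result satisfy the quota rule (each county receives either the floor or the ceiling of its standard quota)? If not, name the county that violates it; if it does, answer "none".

Gold

Standard quotas: Red 3.511, Blue 4.613, Green 3.873, Gold 34.417, Silver 5.586.
Adams allocation: Red 4, Blue 5, Green 4, Gold 33, Silver 6.
Gold has quota 34.417 (lower 34, upper 35) but receives 33 — outside the quota interval.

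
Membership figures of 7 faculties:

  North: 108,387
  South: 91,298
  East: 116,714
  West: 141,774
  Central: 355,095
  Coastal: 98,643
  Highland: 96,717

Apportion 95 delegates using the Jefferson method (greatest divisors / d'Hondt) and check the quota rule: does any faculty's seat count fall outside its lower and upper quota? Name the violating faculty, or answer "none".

Standard quotas: North 10.209, South 8.599, East 10.993, West 13.353, Central 33.445, Coastal 9.291, Highland 9.110.
Jefferson allocation: North 10, South 8, East 11, West 13, Central 35, Coastal 9, Highland 9.
Central has quota 33.445 (lower 33, upper 34) but receives 35 — outside the quota interval.

Central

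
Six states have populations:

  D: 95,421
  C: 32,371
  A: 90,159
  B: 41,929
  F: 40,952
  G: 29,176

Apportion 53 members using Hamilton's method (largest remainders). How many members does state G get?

5

Total 330008; standard divisor 330008/53 ≈ 6226.566.
Standard quotas: D 15.3248, C 5.1989, A 14.4797, B 6.7339, F 6.5770, G 4.6857.
Lower quotas: D 15, C 5, A 14, B 6, F 6, G 4 (sum 50, leaving 3 seats).
Remainders in descending order: B 0.7339, G 0.6857, F 0.5770, A 0.4797, D 0.3248, C 0.1989.
Largest remainders: B, G, F receive the extra seats.
G receives 5.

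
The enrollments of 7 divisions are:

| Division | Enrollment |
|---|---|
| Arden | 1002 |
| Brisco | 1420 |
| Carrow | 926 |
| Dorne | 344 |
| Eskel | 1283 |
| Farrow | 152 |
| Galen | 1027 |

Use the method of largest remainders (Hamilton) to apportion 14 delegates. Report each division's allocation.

Arden 2; Brisco 3; Carrow 2; Dorne 1; Eskel 3; Farrow 1; Galen 2

Standard divisor: 6154 ÷ 14 ≈ 439.571.
Standard quotas: Arden 2.279, Brisco 3.230, Carrow 2.107, Dorne 0.783, Eskel 2.919, Farrow 0.346, Galen 2.336.
Lower quotas: Arden 2, Brisco 3, Carrow 2, Dorne 0, Eskel 2, Farrow 0, Galen 2 (sum 11, leaving 3 seats).
Remainders in descending order: Eskel 0.919, Dorne 0.783, Farrow 0.346, Galen 0.336, Arden 0.279, Brisco 0.230, Carrow 0.107.
Largest remainders: Eskel, Dorne, Farrow receive the extra seats.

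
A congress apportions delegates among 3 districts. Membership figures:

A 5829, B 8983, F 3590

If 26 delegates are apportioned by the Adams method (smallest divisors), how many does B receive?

Standard divisor 18402/26 ≈ 707.769; standard quotas: A 8.236, B 12.692, F 5.072.
Rounding up gives 9, 13, 6 = 28 seats, so the divisor must be adjusted.
With modified divisor 740: modified quotas A 7.877, B 12.139, F 4.851.
Rounding up: A 8, B 13, F 5 (total 26).
B receives 13.

13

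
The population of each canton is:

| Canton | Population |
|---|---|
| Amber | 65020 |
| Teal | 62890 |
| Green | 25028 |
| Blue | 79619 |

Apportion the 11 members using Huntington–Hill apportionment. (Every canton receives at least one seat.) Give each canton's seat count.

Amber=3, Teal=3, Green=1, Blue=4

With divisor 20877: modified quotas Amber 3.114, Teal 3.012, Green 1.199, Blue 3.814.
Geometric-mean thresholds: Amber √(3·4)=3.464, Teal √(3·4)=3.464, Green √(1·2)=1.414, Blue √(3·4)=3.464.
Each quota rounded against its threshold gives Amber 3, Teal 3, Green 1, Blue 4 (total 11).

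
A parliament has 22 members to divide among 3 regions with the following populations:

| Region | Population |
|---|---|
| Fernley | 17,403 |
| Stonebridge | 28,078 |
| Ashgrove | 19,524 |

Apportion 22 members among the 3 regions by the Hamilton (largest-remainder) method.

Fernley: 6, Stonebridge: 9, Ashgrove: 7

The standard divisor is 65005/22 ≈ 2954.773.
Standard quotas: Fernley 5.8898, Stonebridge 9.5026, Ashgrove 6.6076.
Lower quotas: Fernley 5, Stonebridge 9, Ashgrove 6 (sum 20, leaving 2 seats).
Remainders in descending order: Fernley 0.8898, Ashgrove 0.6076, Stonebridge 0.5026.
The surplus seats go to Fernley, Ashgrove.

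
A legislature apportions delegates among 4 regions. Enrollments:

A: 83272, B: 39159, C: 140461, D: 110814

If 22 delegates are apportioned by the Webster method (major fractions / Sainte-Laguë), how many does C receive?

Standard divisor 373706/22 ≈ 16986.636; standard quotas: A 4.902, B 2.305, C 8.269, D 6.524.
Rounding to the nearest integer gives A 5, B 2, C 8, D 7 — total 22, matching the house size, so no adjustment is needed.
C receives 8.

8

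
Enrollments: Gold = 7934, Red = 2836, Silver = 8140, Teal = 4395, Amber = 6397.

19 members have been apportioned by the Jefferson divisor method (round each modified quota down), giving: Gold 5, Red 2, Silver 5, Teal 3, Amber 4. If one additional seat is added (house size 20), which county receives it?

Silver

Priority for the next seat is population ÷ (current seats + 1).
Priorities: Gold 1322.333, Red 945.333, Silver 1356.667, Teal 1098.750, Amber 1279.400.
Highest priority: Silver.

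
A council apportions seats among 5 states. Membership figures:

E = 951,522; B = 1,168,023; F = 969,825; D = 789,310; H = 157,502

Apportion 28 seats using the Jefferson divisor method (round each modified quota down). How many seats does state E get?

7

Standard divisor 4036182/28 ≈ 144149.357; standard quotas: E 6.601, B 8.103, F 6.728, D 5.476, H 1.093.
Rounding down gives 6, 8, 6, 5, 1 = 26 seats, so the divisor must be adjusted.
With modified divisor 133700: modified quotas E 7.117, B 8.736, F 7.254, D 5.904, H 1.178.
Rounding down: E 7, B 8, F 7, D 5, H 1 (total 28).
E receives 7.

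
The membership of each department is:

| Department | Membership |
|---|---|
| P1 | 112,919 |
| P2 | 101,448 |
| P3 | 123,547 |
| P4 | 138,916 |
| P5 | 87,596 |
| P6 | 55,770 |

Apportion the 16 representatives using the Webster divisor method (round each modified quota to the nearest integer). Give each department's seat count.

Standard divisor 620196/16 ≈ 38762.25; standard quotas: P1 2.913, P2 2.617, P3 3.187, P4 3.584, P5 2.260, P6 1.439.
Rounding to the nearest integer gives P1 3, P2 3, P3 3, P4 4, P5 2, P6 1 — total 16, matching the house size, so no adjustment is needed.

P1 3, P2 3, P3 3, P4 4, P5 2, P6 1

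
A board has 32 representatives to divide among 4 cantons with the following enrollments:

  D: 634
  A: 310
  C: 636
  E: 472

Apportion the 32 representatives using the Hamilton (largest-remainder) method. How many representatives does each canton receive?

D=10, A=5, C=10, E=7

The standard divisor is 2052/32 ≈ 64.125.
Standard quotas: D 9.887, A 4.834, C 9.918, E 7.361.
Lower quotas: D 9, A 4, C 9, E 7 (sum 29, leaving 3 seats).
Remainders in descending order: C 0.918, D 0.887, A 0.834, E 0.361.
The surplus seats go to C, D, A.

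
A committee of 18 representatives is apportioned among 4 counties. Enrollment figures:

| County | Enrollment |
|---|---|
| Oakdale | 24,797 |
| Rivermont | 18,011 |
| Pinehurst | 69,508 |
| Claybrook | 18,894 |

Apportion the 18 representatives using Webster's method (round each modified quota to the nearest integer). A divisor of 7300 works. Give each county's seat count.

Oakdale 3; Rivermont 2; Pinehurst 10; Claybrook 3

With modified divisor 7300: modified quotas Oakdale 3.397, Rivermont 2.467, Pinehurst 9.522, Claybrook 2.588.
Rounding to the nearest integer: Oakdale 3, Rivermont 2, Pinehurst 10, Claybrook 3 (total 18).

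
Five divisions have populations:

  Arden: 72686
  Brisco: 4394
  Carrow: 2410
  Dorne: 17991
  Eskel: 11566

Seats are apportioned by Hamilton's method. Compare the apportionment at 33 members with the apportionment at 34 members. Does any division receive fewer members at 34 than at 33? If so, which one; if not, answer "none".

At 33 seats: Arden 22, Brisco 1, Carrow 1, Dorne 5, Eskel 4.
At 34 seats: Arden 23, Brisco 1, Carrow 1, Dorne 6, Eskel 3.
Eskel drops from 4 to 3.

Eskel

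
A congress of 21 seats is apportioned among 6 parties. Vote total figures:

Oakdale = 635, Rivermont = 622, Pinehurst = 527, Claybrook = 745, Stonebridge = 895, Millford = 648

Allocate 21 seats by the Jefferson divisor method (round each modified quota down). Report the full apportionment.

Standard divisor 4072/21 ≈ 193.905; standard quotas: Oakdale 3.275, Rivermont 3.208, Pinehurst 2.718, Claybrook 3.842, Stonebridge 4.616, Millford 3.342.
Rounding down gives 3, 3, 2, 3, 4, 3 = 18 seats, so the divisor must be adjusted.
With modified divisor 170: modified quotas Oakdale 3.735, Rivermont 3.659, Pinehurst 3.100, Claybrook 4.382, Stonebridge 5.265, Millford 3.812.
Rounding down: Oakdale 3, Rivermont 3, Pinehurst 3, Claybrook 4, Stonebridge 5, Millford 3 (total 21).

Oakdale 3, Rivermont 3, Pinehurst 3, Claybrook 4, Stonebridge 5, Millford 3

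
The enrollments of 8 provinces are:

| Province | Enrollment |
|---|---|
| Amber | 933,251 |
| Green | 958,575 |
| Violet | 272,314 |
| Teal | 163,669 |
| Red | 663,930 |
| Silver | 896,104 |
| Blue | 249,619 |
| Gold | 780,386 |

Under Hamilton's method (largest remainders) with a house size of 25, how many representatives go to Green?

Standard divisor: 4917848 ÷ 25 ≈ 196713.92.
Standard quotas: Amber 4.7442, Green 4.8729, Violet 1.3843, Teal 0.8320, Red 3.3751, Silver 4.5554, Blue 1.2689, Gold 3.9671.
Lower quotas: Amber 4, Green 4, Violet 1, Teal 0, Red 3, Silver 4, Blue 1, Gold 3 (sum 20, leaving 5 seats).
Remainders in descending order: Gold 0.9671, Green 0.8729, Teal 0.8320, Amber 0.7442, Silver 0.5554, Violet 0.3843, Red 0.3751, Blue 0.2689.
Largest remainders: Gold, Green, Teal, Amber, Silver receive the extra seats.
Green receives 5.

5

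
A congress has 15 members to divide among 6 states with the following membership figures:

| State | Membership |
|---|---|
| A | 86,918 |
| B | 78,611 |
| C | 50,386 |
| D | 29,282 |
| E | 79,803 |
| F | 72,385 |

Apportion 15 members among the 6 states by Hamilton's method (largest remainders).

A: 3, B: 3, C: 2, D: 1, E: 3, F: 3

The standard divisor is 397385/15 ≈ 26492.333.
Standard quotas: A 3.2809, B 2.9673, C 1.9019, D 1.1053, E 3.0123, F 2.7323.
Lower quotas: A 3, B 2, C 1, D 1, E 3, F 2 (sum 12, leaving 3 seats).
Remainders in descending order: B 0.9673, C 0.9019, F 0.7323, A 0.2809, D 0.1053, E 0.0123.
The surplus seats go to B, C, F.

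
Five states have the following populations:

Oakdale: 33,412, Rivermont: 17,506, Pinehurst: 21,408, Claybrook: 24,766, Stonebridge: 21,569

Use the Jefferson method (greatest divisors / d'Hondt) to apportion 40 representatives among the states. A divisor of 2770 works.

With modified divisor 2770: modified quotas Oakdale 12.062, Rivermont 6.320, Pinehurst 7.729, Claybrook 8.941, Stonebridge 7.787.
Rounding down: Oakdale 12, Rivermont 6, Pinehurst 7, Claybrook 8, Stonebridge 7 (total 40).

Oakdale: 12, Rivermont: 6, Pinehurst: 7, Claybrook: 8, Stonebridge: 7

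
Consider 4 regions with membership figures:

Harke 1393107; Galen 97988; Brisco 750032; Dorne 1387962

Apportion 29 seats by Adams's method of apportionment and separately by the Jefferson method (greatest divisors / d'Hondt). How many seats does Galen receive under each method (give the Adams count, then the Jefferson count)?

1 and 0

Adams: Harke 11, Galen 1, Brisco 6, Dorne 11.
Jefferson: Harke 12, Galen 0, Brisco 6, Dorne 11.
Galen gets 1 under Adams and 0 under Jefferson.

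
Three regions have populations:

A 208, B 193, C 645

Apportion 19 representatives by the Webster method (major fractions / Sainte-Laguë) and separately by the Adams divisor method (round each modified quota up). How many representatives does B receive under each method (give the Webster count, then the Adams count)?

Webster: A 4, B 3, C 12.
Adams: A 4, B 4, C 11.
B gets 3 under Webster and 4 under Adams.

3 and 4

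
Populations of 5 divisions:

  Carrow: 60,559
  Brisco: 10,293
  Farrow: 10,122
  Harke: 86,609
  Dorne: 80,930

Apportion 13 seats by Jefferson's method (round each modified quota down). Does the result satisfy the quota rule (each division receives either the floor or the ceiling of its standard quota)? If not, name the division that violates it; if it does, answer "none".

Standard quotas: Carrow 3.168, Brisco 0.538, Farrow 0.529, Harke 4.531, Dorne 4.234.
Jefferson allocation: Carrow 3, Brisco 0, Farrow 0, Harke 5, Dorne 5.
Every allocation lies between the lower and upper quota.

none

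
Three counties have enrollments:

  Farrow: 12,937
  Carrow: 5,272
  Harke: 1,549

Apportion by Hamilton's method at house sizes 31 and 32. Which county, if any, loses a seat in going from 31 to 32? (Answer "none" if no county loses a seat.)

Harke

At 31 seats: Farrow 20, Carrow 8, Harke 3.
At 32 seats: Farrow 21, Carrow 9, Harke 2.
Harke drops from 3 to 2.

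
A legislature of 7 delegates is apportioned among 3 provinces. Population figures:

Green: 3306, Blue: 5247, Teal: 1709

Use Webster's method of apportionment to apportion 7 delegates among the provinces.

Green: 2, Blue: 4, Teal: 1

Standard divisor 10262/7 ≈ 1466; standard quotas: Green 2.255, Blue 3.579, Teal 1.166.
Rounding to the nearest integer gives Green 2, Blue 4, Teal 1 — total 7, matching the house size, so no adjustment is needed.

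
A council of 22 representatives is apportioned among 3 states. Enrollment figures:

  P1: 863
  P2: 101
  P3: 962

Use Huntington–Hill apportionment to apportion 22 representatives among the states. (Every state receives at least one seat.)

With divisor 87: modified quotas P1 9.920, P2 1.161, P3 11.057.
Geometric-mean thresholds: P1 √(9·10)=9.487, P2 √(1·2)=1.414, P3 √(11·12)=11.489.
Each quota rounded against its threshold gives P1 10, P2 1, P3 11 (total 22).

P1 10, P2 1, P3 11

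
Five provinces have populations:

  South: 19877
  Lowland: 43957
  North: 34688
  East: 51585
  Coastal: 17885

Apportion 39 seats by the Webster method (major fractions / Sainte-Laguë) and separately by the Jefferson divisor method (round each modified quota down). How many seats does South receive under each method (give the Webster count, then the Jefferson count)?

5 and 4

Webster: South 5, Lowland 10, North 8, East 12, Coastal 4.
Jefferson: South 4, Lowland 11, North 8, East 12, Coastal 4.
South gets 5 under Webster and 4 under Jefferson.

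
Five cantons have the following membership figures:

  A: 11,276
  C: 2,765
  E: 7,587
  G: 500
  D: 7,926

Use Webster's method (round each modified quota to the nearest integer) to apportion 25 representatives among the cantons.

Standard divisor 30054/25 ≈ 1202.16; standard quotas: A 9.380, C 2.300, E 6.311, G 0.416, D 6.593.
Rounding to the nearest integer gives 9, 2, 6, 0, 7 = 24 seats, so the divisor must be adjusted.
With modified divisor 1180: modified quotas A 9.556, C 2.343, E 6.430, G 0.424, D 6.717.
Rounding to the nearest integer: A 10, C 2, E 6, G 0, D 7 (total 25).

A: 10, C: 2, E: 6, G: 0, D: 7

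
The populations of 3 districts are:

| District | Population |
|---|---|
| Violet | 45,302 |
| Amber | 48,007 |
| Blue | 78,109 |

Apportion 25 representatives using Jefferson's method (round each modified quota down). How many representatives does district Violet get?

Standard divisor 171418/25 ≈ 6856.72; standard quotas: Violet 6.607, Amber 7.001, Blue 11.392.
Rounding down gives 6, 7, 11 = 24 seats, so the divisor must be adjusted.
With modified divisor 6490.4: modified quotas Violet 6.980, Amber 7.397, Blue 12.035.
Rounding down: Violet 6, Amber 7, Blue 12 (total 25).
Violet receives 6.

6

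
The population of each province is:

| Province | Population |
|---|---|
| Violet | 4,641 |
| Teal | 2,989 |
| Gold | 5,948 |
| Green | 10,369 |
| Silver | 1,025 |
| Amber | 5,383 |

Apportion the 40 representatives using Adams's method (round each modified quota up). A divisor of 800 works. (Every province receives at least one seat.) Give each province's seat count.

With modified divisor 800: modified quotas Violet 5.801, Teal 3.736, Gold 7.435, Green 12.961, Silver 1.281, Amber 6.729.
Rounding up: Violet 6, Teal 4, Gold 8, Green 13, Silver 2, Amber 7 (total 40).

Violet=6; Teal=4; Gold=8; Green=13; Silver=2; Amber=7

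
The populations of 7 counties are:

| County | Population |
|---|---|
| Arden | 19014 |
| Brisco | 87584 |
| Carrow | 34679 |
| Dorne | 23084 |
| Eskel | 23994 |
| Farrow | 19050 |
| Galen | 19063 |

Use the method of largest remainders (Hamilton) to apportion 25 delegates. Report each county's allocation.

Standard divisor: 226468 ÷ 25 ≈ 9058.72.
Standard quotas: Arden 2.0990, Brisco 9.6685, Carrow 3.8282, Dorne 2.5483, Eskel 2.6487, Farrow 2.1029, Galen 2.1044.
Lower quotas: Arden 2, Brisco 9, Carrow 3, Dorne 2, Eskel 2, Farrow 2, Galen 2 (sum 22, leaving 3 seats).
Remainders in descending order: Carrow 0.8282, Brisco 0.6685, Eskel 0.6487, Dorne 0.5483, Galen 0.1044, Farrow 0.1029, Arden 0.0990.
Largest remainders: Carrow, Brisco, Eskel receive the extra seats.

Arden 2, Brisco 10, Carrow 4, Dorne 2, Eskel 3, Farrow 2, Galen 2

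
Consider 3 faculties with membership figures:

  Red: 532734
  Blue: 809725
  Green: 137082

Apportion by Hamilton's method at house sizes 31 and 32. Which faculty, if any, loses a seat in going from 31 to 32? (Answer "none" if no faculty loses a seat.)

At 31 seats: Red 11, Blue 17, Green 3.
At 32 seats: Red 12, Blue 17, Green 3.
No faculty's allocation decreased.

none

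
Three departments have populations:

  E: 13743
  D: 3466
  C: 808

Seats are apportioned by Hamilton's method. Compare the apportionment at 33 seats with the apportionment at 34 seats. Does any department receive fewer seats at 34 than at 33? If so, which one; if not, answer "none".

At 33 seats: E 25, D 6, C 2.
At 34 seats: E 26, D 7, C 1.
C drops from 2 to 1.

C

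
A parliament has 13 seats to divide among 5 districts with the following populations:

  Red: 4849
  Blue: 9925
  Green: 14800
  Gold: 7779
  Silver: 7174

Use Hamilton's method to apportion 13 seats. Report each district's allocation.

Total 44527; standard divisor 44527/13 ≈ 3425.154.
Standard quotas: Red 1.4157, Blue 2.8977, Green 4.3210, Gold 2.2711, Silver 2.0945.
Lower quotas: Red 1, Blue 2, Green 4, Gold 2, Silver 2 (sum 11, leaving 2 seats).
Remainders in descending order: Blue 0.8977, Red 0.4157, Green 0.3210, Gold 0.2711, Silver 0.0945.
The surplus seats go to Blue, Red.

Red 2, Blue 3, Green 4, Gold 2, Silver 2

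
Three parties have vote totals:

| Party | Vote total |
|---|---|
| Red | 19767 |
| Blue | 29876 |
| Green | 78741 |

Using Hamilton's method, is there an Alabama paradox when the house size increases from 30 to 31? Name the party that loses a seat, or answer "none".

none

At 30 seats: Red 5, Blue 7, Green 18.
At 31 seats: Red 5, Blue 7, Green 19.
No party's allocation decreased.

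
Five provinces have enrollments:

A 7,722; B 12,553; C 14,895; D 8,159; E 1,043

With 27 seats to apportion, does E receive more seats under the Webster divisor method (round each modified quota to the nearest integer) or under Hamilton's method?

Webster: A 5, B 7, C 9, D 5, E 1.
Hamilton: A 5, B 8, C 9, D 5, E 0.
E gets 1 under Webster and 0 under Hamilton.

Webster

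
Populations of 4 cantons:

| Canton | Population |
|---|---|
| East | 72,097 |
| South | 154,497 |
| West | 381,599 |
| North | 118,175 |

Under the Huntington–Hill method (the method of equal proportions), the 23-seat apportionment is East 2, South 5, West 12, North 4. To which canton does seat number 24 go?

West

Priority for the next seat is population ÷ (√(s·(s+1))).
Priorities: East 29433.477, South 28207.164, West 30552.372, North 26424.733.
Highest priority: West.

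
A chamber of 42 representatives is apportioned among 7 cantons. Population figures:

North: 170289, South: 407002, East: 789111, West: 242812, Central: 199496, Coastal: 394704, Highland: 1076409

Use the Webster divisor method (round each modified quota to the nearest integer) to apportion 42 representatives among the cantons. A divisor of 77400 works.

With modified divisor 77400: modified quotas North 2.200, South 5.258, East 10.195, West 3.137, Central 2.577, Coastal 5.100, Highland 13.907.
Rounding to the nearest integer: North 2, South 5, East 10, West 3, Central 3, Coastal 5, Highland 14 (total 42).

North: 2, South: 5, East: 10, West: 3, Central: 3, Coastal: 5, Highland: 14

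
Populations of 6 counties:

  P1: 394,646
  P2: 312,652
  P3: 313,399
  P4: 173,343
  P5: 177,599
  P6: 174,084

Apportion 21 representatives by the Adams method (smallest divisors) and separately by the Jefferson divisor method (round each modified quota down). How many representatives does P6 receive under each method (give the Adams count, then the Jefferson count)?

3 and 2

Adams: P1 5, P2 4, P3 4, P4 2, P5 3, P6 3.
Jefferson: P1 6, P2 4, P3 5, P4 2, P5 2, P6 2.
P6 gets 3 under Adams and 2 under Jefferson.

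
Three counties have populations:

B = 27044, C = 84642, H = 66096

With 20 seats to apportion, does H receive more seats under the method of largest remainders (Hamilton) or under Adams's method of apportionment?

Hamilton: B 3, C 10, H 7.
Adams: B 3, C 9, H 8.
H gets 7 under Hamilton and 8 under Adams.

Adams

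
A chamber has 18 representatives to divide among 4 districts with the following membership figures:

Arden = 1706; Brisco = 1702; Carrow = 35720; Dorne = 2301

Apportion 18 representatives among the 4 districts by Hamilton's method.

Arden 1, Brisco 1, Carrow 15, Dorne 1

The standard divisor is 41429/18 ≈ 2301.611.
Standard quotas: Arden 0.7412, Brisco 0.7395, Carrow 15.5196, Dorne 0.9997.
Lower quotas: Arden 0, Brisco 0, Carrow 15, Dorne 0 (sum 15, leaving 3 seats).
Remainders in descending order: Dorne 0.9997, Arden 0.7412, Brisco 0.7395, Carrow 0.5196.
Largest remainders: Dorne, Arden, Brisco receive the extra seats.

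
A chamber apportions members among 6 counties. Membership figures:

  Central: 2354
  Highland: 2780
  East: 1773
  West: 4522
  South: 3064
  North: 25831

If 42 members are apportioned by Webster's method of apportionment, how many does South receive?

Standard divisor 40324/42 ≈ 960.095; standard quotas: Central 2.452, Highland 2.896, East 1.847, West 4.710, South 3.191, North 26.905.
Rounding to the nearest integer gives Central 2, Highland 3, East 2, West 5, South 3, North 27 — total 42, matching the house size, so no adjustment is needed.
South receives 3.

3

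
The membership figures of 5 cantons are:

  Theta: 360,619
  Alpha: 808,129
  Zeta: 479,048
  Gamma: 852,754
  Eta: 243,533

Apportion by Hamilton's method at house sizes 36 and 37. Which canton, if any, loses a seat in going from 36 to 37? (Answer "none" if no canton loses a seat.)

none

At 36 seats: Theta 5, Alpha 11, Zeta 6, Gamma 11, Eta 3.
At 37 seats: Theta 5, Alpha 11, Zeta 6, Gamma 12, Eta 3.
No canton's allocation decreased.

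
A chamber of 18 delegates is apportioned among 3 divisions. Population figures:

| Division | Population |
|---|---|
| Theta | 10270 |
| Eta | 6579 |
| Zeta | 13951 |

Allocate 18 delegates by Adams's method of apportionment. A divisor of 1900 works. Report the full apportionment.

Theta 6, Eta 4, Zeta 8

With modified divisor 1900: modified quotas Theta 5.405, Eta 3.463, Zeta 7.343.
Rounding up: Theta 6, Eta 4, Zeta 8 (total 18).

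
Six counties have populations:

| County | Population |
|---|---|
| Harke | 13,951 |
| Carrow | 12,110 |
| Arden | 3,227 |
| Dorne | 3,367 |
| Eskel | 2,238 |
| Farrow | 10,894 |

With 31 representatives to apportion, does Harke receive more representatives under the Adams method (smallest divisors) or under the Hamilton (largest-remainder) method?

Hamilton

Adams: Harke 9, Carrow 8, Arden 2, Dorne 3, Eskel 2, Farrow 7.
Hamilton: Harke 10, Carrow 8, Arden 2, Dorne 2, Eskel 2, Farrow 7.
Harke gets 9 under Adams and 10 under Hamilton.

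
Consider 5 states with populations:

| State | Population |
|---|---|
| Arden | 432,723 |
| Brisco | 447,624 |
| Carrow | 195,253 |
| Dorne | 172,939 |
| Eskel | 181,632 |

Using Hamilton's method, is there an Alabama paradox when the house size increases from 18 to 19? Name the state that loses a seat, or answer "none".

At 18 seats: Arden 5, Brisco 6, Carrow 3, Dorne 2, Eskel 2.
At 19 seats: Arden 6, Brisco 6, Carrow 3, Dorne 2, Eskel 2.
No state's allocation decreased.

none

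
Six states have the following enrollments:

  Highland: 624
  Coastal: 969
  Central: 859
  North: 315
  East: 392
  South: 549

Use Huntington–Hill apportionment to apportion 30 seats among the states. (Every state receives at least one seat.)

With divisor 126: modified quotas Highland 4.952, Coastal 7.690, Central 6.817, North 2.500, East 3.111, South 4.357.
Geometric-mean thresholds: Highland √(4·5)=4.472, Coastal √(7·8)=7.483, Central √(6·7)=6.481, North √(2·3)=2.449, East √(3·4)=3.464, South √(4·5)=4.472.
Each quota rounded against its threshold gives Highland 5, Coastal 8, Central 7, North 3, East 3, South 4 (total 30).

Highland 5; Coastal 8; Central 7; North 3; East 3; South 4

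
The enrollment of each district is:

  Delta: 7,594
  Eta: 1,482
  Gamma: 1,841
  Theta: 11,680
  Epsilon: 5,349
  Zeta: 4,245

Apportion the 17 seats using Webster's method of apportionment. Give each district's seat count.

Delta 4, Eta 1, Gamma 1, Theta 6, Epsilon 3, Zeta 2

Standard divisor 32191/17 ≈ 1893.588; standard quotas: Delta 4.010, Eta 0.783, Gamma 0.972, Theta 6.168, Epsilon 2.825, Zeta 2.242.
Rounding to the nearest integer gives Delta 4, Eta 1, Gamma 1, Theta 6, Epsilon 3, Zeta 2 — total 17, matching the house size, so no adjustment is needed.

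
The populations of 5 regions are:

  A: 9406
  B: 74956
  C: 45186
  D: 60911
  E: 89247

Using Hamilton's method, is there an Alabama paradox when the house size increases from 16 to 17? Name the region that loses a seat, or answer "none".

At 16 seats: A 1, B 4, C 3, D 3, E 5.
At 17 seats: A 1, B 4, C 3, D 4, E 5.
No region's allocation decreased.

none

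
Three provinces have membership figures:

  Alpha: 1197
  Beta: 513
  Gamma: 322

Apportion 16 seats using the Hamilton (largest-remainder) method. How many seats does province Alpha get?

The standard divisor is 2032/16 = 127.
Standard quotas: Alpha 9.425, Beta 4.039, Gamma 2.535.
Lower quotas: Alpha 9, Beta 4, Gamma 2 (sum 15, leaving 1 seat).
Remainders in descending order: Gamma 0.535, Alpha 0.425, Beta 0.039.
Largest remainder: Gamma receives the extra seat.
Alpha receives 9.

9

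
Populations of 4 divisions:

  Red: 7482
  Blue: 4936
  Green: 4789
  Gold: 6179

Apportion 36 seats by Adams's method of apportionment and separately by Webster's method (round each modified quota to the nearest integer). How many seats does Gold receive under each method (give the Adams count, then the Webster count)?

10 and 9

Adams: Red 11, Blue 8, Green 7, Gold 10.
Webster: Red 12, Blue 8, Green 7, Gold 9.
Gold gets 10 under Adams and 9 under Webster.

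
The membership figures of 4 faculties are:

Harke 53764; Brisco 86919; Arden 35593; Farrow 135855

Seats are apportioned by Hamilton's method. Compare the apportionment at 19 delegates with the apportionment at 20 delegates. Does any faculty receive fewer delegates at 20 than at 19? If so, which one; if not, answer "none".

At 19 seats: Harke 3, Brisco 6, Arden 2, Farrow 8.
At 20 seats: Harke 3, Brisco 6, Arden 2, Farrow 9.
No faculty's allocation decreased.

none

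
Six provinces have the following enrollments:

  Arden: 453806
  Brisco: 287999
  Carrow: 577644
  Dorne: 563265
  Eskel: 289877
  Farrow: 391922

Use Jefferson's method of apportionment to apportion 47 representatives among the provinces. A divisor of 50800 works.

With modified divisor 50800: modified quotas Arden 8.933, Brisco 5.669, Carrow 11.371, Dorne 11.088, Eskel 5.706, Farrow 7.715.
Rounding down: Arden 8, Brisco 5, Carrow 11, Dorne 11, Eskel 5, Farrow 7 (total 47).

Arden 8; Brisco 5; Carrow 11; Dorne 11; Eskel 5; Farrow 7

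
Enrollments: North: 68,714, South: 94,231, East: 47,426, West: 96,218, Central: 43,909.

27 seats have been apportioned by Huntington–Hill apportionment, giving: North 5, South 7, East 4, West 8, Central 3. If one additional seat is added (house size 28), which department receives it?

Priority for the next seat is population ÷ (√(s·(s+1))).
Priorities: North 12545.403, South 12592.147, East 10604.776, West 11339.400, Central 12675.436.
Highest priority: Central.

Central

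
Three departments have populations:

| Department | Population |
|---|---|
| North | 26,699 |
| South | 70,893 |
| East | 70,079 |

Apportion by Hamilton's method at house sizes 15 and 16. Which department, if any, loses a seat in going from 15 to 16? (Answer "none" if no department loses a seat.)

At 15 seats: North 3, South 6, East 6.
At 16 seats: North 2, South 7, East 7.
North drops from 3 to 2.

North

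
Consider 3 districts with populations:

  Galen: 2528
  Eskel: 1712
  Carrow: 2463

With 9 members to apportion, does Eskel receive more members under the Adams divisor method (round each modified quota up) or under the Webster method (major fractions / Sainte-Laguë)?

Adams: Galen 3, Eskel 3, Carrow 3.
Webster: Galen 4, Eskel 2, Carrow 3.
Eskel gets 3 under Adams and 2 under Webster.

Adams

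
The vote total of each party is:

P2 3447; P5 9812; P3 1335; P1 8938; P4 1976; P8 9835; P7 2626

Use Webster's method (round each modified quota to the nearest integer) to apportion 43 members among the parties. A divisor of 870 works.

P2 4; P5 11; P3 2; P1 10; P4 2; P8 11; P7 3

With modified divisor 870: modified quotas P2 3.962, P5 11.278, P3 1.534, P1 10.274, P4 2.271, P8 11.305, P7 3.018.
Rounding to the nearest integer: P2 4, P5 11, P3 2, P1 10, P4 2, P8 11, P7 3 (total 43).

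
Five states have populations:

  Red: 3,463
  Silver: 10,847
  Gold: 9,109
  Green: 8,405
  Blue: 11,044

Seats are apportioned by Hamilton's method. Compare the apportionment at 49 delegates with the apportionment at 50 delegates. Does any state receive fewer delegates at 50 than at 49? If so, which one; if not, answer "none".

At 49 seats: Red 4, Silver 12, Gold 10, Green 10, Blue 13.
At 50 seats: Red 4, Silver 13, Gold 10, Green 10, Blue 13.
No state's allocation decreased.

none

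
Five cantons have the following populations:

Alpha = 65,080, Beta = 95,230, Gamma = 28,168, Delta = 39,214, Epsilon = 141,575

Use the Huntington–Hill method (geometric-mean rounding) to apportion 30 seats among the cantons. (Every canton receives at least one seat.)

Alpha=5, Beta=8, Gamma=2, Delta=3, Epsilon=12

With divisor 12102: modified quotas Alpha 5.378, Beta 7.869, Gamma 2.328, Delta 3.240, Epsilon 11.698.
Geometric-mean thresholds: Alpha √(5·6)=5.477, Beta √(7·8)=7.483, Gamma √(2·3)=2.449, Delta √(3·4)=3.464, Epsilon √(11·12)=11.489.
Each quota rounded against its threshold gives Alpha 5, Beta 8, Gamma 2, Delta 3, Epsilon 12 (total 30).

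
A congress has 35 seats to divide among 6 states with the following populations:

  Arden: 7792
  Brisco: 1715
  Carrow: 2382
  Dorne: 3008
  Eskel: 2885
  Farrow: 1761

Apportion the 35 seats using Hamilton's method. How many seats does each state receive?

Arden=14, Brisco=3, Carrow=4, Dorne=6, Eskel=5, Farrow=3

Total 19543; standard divisor 19543/35 ≈ 558.371.
Standard quotas: Arden 13.9549, Brisco 3.0714, Carrow 4.2660, Dorne 5.3871, Eskel 5.1668, Farrow 3.1538.
Lower quotas: Arden 13, Brisco 3, Carrow 4, Dorne 5, Eskel 5, Farrow 3 (sum 33, leaving 2 seats).
Remainders in descending order: Arden 0.9549, Dorne 0.3871, Carrow 0.2660, Eskel 0.1668, Farrow 0.1538, Brisco 0.0714.
Largest remainders: Arden, Dorne receive the extra seats.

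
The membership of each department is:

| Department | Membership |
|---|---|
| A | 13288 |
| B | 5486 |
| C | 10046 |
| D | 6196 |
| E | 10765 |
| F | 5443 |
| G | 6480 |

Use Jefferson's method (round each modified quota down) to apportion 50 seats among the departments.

A: 12, B: 5, C: 9, D: 5, E: 9, F: 5, G: 5

Standard divisor 57704/50 ≈ 1154.08; standard quotas: A 11.514, B 4.754, C 8.705, D 5.369, E 9.328, F 4.716, G 5.615.
Rounding down gives 11, 4, 8, 5, 9, 4, 5 = 46 seats, so the divisor must be adjusted.
With modified divisor 1084: modified quotas A 12.258, B 5.061, C 9.268, D 5.716, E 9.931, F 5.021, G 5.978.
Rounding down: A 12, B 5, C 9, D 5, E 9, F 5, G 5 (total 50).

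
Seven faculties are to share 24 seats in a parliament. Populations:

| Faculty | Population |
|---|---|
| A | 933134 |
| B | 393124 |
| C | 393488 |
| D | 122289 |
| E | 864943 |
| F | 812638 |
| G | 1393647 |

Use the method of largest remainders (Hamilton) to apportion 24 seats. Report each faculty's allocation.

A: 4, B: 2, C: 2, D: 1, E: 4, F: 4, G: 7

Standard divisor: 4913263 ÷ 24 ≈ 204719.292.
Standard quotas: A 4.5581, B 1.9203, C 1.9221, D 0.5973, E 4.2250, F 3.9695, G 6.8076.
Lower quotas: A 4, B 1, C 1, D 0, E 4, F 3, G 6 (sum 19, leaving 5 seats).
Remainders in descending order: F 0.9695, C 0.9221, B 0.9203, G 0.8076, D 0.5973, A 0.5581, E 0.2250.
The surplus seats go to F, C, B, G, D.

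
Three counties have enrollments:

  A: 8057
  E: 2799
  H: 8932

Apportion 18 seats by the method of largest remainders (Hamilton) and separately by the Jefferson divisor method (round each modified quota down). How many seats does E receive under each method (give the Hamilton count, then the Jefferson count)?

3 and 2

Hamilton: A 7, E 3, H 8.
Jefferson: A 8, E 2, H 8.
E gets 3 under Hamilton and 2 under Jefferson.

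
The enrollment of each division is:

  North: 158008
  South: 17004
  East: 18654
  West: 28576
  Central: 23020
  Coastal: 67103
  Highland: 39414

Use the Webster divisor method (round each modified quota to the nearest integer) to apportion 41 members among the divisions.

North=18, South=2, East=2, West=3, Central=3, Coastal=8, Highland=5

Standard divisor 351779/41 ≈ 8579.976; standard quotas: North 18.416, South 1.982, East 2.174, West 3.331, Central 2.683, Coastal 7.821, Highland 4.594.
Rounding to the nearest integer gives North 18, South 2, East 2, West 3, Central 3, Coastal 8, Highland 5 — total 41, matching the house size, so no adjustment is needed.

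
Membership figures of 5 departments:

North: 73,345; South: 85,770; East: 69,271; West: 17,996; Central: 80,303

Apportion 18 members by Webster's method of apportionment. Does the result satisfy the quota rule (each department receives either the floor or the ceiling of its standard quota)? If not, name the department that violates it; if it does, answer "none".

Standard quotas: North 4.041, South 4.726, East 3.817, West 0.992, Central 4.425.
Webster allocation: North 4, South 5, East 4, West 1, Central 4.
Every allocation lies between the lower and upper quota.

none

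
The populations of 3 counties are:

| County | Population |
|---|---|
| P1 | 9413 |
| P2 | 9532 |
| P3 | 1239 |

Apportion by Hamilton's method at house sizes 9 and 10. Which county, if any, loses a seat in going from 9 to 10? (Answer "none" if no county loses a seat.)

P3

At 9 seats: P1 4, P2 4, P3 1.
At 10 seats: P1 5, P2 5, P3 0.
P3 drops from 1 to 0.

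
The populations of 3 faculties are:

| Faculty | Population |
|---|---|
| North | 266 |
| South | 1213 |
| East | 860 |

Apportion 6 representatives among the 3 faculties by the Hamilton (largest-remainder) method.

Standard divisor: 2339 ÷ 6 ≈ 389.833.
Standard quotas: North 0.682, South 3.112, East 2.206.
Lower quotas: North 0, South 3, East 2 (sum 5, leaving 1 seat).
Remainders in descending order: North 0.682, East 0.206, South 0.112.
Largest remainder: North receives the extra seat.

North: 1, South: 3, East: 2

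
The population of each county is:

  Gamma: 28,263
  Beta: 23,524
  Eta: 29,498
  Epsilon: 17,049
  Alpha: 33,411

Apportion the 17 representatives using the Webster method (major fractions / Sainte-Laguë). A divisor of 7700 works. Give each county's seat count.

With modified divisor 7700: modified quotas Gamma 3.671, Beta 3.055, Eta 3.831, Epsilon 2.214, Alpha 4.339.
Rounding to the nearest integer: Gamma 4, Beta 3, Eta 4, Epsilon 2, Alpha 4 (total 17).

Gamma: 4, Beta: 3, Eta: 4, Epsilon: 2, Alpha: 4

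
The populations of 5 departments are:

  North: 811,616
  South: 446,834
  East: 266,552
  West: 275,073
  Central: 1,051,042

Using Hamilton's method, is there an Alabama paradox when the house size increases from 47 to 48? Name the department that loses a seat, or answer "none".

East

At 47 seats: North 13, South 7, East 5, West 5, Central 17.
At 48 seats: North 14, South 7, East 4, West 5, Central 18.
East drops from 5 to 4.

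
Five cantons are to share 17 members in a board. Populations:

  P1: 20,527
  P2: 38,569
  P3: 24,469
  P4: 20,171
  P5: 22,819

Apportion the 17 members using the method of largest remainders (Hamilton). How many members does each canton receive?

The standard divisor is 126555/17 ≈ 7444.412.
Standard quotas: P1 2.7574, P2 5.1809, P3 3.2869, P4 2.7095, P5 3.0653.
Lower quotas: P1 2, P2 5, P3 3, P4 2, P5 3 (sum 15, leaving 2 seats).
Remainders in descending order: P1 0.7574, P4 0.7095, P3 0.2869, P2 0.1809, P5 0.0653.
Largest remainders: P1, P4 receive the extra seats.

P1 3, P2 5, P3 3, P4 3, P5 3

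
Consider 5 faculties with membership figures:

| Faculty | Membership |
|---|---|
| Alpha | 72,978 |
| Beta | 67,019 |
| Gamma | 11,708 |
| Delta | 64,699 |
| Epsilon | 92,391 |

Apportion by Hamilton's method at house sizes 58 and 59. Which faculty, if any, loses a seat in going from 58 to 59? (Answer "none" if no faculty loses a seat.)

At 58 seats: Alpha 14, Beta 13, Gamma 2, Delta 12, Epsilon 17.
At 59 seats: Alpha 14, Beta 13, Gamma 2, Delta 12, Epsilon 18.
No faculty's allocation decreased.

none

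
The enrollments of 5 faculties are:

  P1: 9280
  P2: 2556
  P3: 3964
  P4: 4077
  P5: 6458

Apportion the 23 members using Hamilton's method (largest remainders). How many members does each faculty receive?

P1=8, P2=2, P3=3, P4=4, P5=6

The standard divisor is 26335/23 = 1145.
Standard quotas: P1 8.1048, P2 2.2323, P3 3.4620, P4 3.5607, P5 5.6402.
Lower quotas: P1 8, P2 2, P3 3, P4 3, P5 5 (sum 21, leaving 2 seats).
Remainders in descending order: P5 0.6402, P4 0.5607, P3 0.4620, P2 0.2323, P1 0.1048.
Largest remainders: P5, P4 receive the extra seats.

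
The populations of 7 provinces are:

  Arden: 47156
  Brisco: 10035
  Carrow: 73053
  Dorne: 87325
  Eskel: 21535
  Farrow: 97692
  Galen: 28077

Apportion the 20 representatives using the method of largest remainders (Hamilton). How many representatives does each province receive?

Arden 3; Brisco 1; Carrow 4; Dorne 5; Eskel 1; Farrow 5; Galen 1

Total 364873; standard divisor 364873/20 ≈ 18243.65.
Standard quotas: Arden 2.5848, Brisco 0.5501, Carrow 4.0043, Dorne 4.7866, Eskel 1.1804, Farrow 5.3548, Galen 1.5390.
Lower quotas: Arden 2, Brisco 0, Carrow 4, Dorne 4, Eskel 1, Farrow 5, Galen 1 (sum 17, leaving 3 seats).
Remainders in descending order: Dorne 0.7866, Arden 0.5848, Brisco 0.5501, Galen 0.5390, Farrow 0.3548, Eskel 0.1804, Carrow 0.0043.
Largest remainders: Dorne, Arden, Brisco receive the extra seats.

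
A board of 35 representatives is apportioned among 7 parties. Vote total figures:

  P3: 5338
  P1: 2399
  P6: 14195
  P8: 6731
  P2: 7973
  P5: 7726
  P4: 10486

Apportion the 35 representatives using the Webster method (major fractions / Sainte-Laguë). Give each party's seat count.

Standard divisor 54848/35 ≈ 1567.086; standard quotas: P3 3.406, P1 1.531, P6 9.058, P8 4.295, P2 5.088, P5 4.930, P4 6.691.
Rounding to the nearest integer gives P3 3, P1 2, P6 9, P8 4, P2 5, P5 5, P4 7 — total 35, matching the house size, so no adjustment is needed.

P3 3; P1 2; P6 9; P8 4; P2 5; P5 5; P4 7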